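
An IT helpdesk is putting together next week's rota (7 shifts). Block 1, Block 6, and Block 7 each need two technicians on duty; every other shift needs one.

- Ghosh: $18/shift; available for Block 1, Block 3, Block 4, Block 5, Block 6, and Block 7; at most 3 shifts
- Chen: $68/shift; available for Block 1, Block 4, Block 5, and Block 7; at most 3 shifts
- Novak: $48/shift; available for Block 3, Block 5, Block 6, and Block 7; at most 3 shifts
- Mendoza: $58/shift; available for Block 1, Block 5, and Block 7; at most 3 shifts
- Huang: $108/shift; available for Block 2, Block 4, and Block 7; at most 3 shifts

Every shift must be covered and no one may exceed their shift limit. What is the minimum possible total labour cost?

Block 2 can only be covered by Huang, so that assignment is forced.
Block 6 can only be covered by Ghosh and Novak, so that assignment is forced.
Picking the cheapest available technician for each shift independently would cost $370, but that ignores the shift limits.
An optimal schedule: Block 1→Ghosh+Mendoza, Block 2→Huang, Block 3→Novak, Block 4→Ghosh, Block 5→Mendoza, Block 6→Ghosh+Novak, Block 7→Novak+Mendoza.
Total: 18 + 58 + 108 + 48 + 18 + 58 + 18 + 48 + 48 + 58 = $480.

$480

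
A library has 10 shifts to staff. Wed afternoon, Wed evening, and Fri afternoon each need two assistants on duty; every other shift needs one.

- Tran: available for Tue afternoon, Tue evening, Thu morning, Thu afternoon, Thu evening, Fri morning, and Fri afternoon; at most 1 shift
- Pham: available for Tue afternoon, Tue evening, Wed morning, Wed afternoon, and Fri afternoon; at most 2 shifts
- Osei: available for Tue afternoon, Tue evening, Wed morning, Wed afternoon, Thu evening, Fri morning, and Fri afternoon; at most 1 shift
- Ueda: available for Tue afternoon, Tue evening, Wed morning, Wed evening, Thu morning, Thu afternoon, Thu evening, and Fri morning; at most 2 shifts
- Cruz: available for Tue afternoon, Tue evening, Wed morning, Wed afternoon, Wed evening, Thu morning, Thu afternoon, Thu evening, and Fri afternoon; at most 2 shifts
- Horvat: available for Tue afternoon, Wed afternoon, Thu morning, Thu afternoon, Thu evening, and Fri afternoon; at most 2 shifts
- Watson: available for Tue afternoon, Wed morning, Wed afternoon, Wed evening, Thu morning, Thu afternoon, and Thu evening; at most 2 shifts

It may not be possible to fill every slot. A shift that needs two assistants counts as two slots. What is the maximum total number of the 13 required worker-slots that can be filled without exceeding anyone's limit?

12

Total capacity across all assistants is 1+2+1+2+2+2+2 = 12, and 13 slots are needed, so at most 12 can be filled.
An assignment achieving 12: Tue afternoon→Watson, Tue evening→Pham, Wed morning→Pham, Wed afternoon→Osei+Cruz, Wed evening→Ueda+Cruz, Thu morning→Ueda, Thu afternoon→Horvat, Thu evening→Watson, Fri morning→Tran, Fri afternoon→Horvat.
Loads: Tran 1/1, Pham 2/2, Osei 1/1, Ueda 2/2, Cruz 2/2, Horvat 2/2, Watson 2/2.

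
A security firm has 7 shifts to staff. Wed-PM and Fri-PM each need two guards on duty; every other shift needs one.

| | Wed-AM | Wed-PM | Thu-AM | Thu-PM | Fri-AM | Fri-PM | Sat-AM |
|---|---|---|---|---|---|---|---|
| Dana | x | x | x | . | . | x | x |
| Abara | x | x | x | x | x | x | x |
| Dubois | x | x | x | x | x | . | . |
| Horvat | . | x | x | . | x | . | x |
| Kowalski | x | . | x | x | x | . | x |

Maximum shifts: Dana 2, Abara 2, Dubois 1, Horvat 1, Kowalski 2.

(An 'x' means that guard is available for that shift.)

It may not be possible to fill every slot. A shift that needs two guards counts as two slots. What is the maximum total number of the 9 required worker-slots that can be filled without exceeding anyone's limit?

8

Total capacity across all guards is 2+2+1+1+2 = 8, and 9 slots are needed, so at most 8 can be filled.
An assignment achieving 8: Wed-AM→Dana, Wed-PM→Dubois+Horvat, Thu-PM→Abara, Fri-AM→Kowalski, Fri-PM→Dana+Abara, Sat-AM→Kowalski.
Loads: Dana 2/2, Abara 2/2, Dubois 1/1, Horvat 1/1, Kowalski 2/2.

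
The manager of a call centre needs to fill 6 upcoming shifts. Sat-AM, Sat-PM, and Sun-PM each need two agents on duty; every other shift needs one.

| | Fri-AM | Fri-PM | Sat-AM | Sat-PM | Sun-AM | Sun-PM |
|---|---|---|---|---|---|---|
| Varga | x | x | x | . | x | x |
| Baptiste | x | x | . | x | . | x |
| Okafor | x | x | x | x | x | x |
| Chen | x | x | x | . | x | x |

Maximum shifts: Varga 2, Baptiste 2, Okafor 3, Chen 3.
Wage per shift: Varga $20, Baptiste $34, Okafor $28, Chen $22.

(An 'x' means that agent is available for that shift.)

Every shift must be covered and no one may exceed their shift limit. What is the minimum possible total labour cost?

$224

Sat-PM can only be covered by Baptiste and Okafor, so that assignment is forced.
Picking the cheapest available agent for each shift independently would cost $206, but that ignores the shift limits.
An optimal schedule: Fri-AM→Chen, Fri-PM→Okafor, Sat-AM→Varga+Chen, Sat-PM→Okafor+Baptiste, Sun-AM→Varga, Sun-PM→Chen+Okafor.
Total: 22 + 28 + 20 + 22 + 28 + 34 + 20 + 22 + 28 = $224.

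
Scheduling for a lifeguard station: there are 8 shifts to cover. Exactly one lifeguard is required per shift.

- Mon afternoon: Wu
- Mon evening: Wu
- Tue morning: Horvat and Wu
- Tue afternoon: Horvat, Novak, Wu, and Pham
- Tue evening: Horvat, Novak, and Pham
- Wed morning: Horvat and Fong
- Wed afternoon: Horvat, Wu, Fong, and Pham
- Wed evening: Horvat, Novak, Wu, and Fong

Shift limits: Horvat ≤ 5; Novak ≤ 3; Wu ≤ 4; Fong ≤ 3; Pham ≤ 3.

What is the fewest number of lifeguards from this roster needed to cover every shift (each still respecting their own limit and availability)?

8 slots to fill and no one can take more than 5, so at least ⌈8/5⌉ = 2 lifeguards are needed.
Horvat and Wu alone can cover everything: Mon afternoon→Wu, Mon evening→Wu, Tue morning→Horvat, Tue afternoon→Horvat, Tue evening→Horvat, Wed morning→Horvat, Wed afternoon→Horvat, Wed evening→Wu.

2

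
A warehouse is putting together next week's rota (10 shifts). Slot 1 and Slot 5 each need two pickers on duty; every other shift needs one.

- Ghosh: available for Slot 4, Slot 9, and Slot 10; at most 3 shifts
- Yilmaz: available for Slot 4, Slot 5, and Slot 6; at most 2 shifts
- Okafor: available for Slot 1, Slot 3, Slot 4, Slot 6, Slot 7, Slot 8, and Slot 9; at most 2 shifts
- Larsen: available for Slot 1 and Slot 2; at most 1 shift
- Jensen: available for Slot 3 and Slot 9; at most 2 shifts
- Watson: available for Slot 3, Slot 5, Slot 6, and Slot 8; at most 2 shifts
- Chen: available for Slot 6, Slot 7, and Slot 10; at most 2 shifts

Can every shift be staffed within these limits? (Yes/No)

No

Total capacity is 14 and 12 slots are needed, so capacity alone doesn't rule it out.
Shifts {Slot 1, Slot 2} need 3 worker-slots in total, but the pickers available for any of those shifts (Okafor and Larsen) can supply at most 2 among them. So no valid schedule exists.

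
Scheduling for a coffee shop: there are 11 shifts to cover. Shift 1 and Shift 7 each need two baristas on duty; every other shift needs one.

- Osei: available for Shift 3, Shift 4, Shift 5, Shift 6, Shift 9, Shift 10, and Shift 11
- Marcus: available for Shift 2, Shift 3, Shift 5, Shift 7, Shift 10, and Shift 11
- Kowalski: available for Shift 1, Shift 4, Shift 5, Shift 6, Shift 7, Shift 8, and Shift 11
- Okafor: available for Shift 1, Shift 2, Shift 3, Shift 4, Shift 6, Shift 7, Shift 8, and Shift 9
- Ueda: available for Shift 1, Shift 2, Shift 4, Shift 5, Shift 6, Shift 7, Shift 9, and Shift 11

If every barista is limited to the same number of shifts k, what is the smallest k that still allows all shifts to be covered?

3

With 5 baristas and 13 worker-slots to fill, someone must work at least ⌈13/5⌉ = 3 shifts, so k ≥ 3.
k = 3 works: Shift 1→Kowalski+Okafor, Shift 2→Marcus, Shift 3→Osei, Shift 4→Kowalski, Shift 5→Marcus, Shift 6→Okafor, Shift 7→Okafor+Ueda, Shift 8→Kowalski, Shift 9→Osei, Shift 10→Osei, Shift 11→Marcus.
Loads: Osei 3, Marcus 3, Kowalski 3, Okafor 3, Ueda 1 — all ≤ 3.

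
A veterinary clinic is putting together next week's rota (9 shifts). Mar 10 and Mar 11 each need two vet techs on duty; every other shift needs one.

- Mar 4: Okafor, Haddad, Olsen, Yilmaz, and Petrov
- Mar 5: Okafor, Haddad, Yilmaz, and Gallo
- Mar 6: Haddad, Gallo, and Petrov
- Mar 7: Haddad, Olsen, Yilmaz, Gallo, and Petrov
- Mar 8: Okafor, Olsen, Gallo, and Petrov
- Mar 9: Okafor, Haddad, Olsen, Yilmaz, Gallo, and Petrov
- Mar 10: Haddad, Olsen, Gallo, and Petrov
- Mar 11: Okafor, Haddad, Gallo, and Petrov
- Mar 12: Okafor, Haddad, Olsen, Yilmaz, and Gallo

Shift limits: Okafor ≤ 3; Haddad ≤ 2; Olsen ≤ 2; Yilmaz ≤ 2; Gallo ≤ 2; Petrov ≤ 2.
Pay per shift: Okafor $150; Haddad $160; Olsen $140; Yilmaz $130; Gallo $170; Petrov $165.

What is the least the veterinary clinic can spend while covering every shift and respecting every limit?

Picking the cheapest available vet tech for each shift independently would cost $1560, but that ignores the shift limits.
An optimal schedule: Mar 4→Yilmaz, Mar 5→Yilmaz, Mar 6→Haddad, Mar 7→Olsen, Mar 8→Olsen, Mar 9→Okafor, Mar 10→Haddad+Petrov, Mar 11→Okafor+Petrov, Mar 12→Okafor.
Total: 130 + 130 + 160 + 140 + 140 + 150 + 160 + 165 + 150 + 165 + 150 = $1640.

$1640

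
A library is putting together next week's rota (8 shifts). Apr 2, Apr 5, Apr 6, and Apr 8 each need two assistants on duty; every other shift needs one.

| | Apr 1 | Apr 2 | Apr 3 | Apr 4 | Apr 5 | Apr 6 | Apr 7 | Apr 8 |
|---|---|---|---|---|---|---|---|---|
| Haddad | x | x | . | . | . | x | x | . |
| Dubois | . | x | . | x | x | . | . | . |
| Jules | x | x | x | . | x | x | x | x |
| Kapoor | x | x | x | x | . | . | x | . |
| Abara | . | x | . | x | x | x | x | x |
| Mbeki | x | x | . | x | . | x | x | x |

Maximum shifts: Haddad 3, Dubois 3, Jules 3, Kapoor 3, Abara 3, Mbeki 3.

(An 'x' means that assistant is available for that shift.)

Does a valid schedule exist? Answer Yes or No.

Yes

One valid schedule: Apr 1→Haddad, Apr 2→Dubois+Kapoor, Apr 3→Jules, Apr 4→Dubois, Apr 5→Dubois+Jules, Apr 6→Haddad+Abara, Apr 7→Haddad, Apr 8→Jules+Abara.
Loads: Haddad 3/3, Dubois 3/3, Jules 3/3, Kapoor 1/3, Abara 2/3, Mbeki 0/3 — all within limits.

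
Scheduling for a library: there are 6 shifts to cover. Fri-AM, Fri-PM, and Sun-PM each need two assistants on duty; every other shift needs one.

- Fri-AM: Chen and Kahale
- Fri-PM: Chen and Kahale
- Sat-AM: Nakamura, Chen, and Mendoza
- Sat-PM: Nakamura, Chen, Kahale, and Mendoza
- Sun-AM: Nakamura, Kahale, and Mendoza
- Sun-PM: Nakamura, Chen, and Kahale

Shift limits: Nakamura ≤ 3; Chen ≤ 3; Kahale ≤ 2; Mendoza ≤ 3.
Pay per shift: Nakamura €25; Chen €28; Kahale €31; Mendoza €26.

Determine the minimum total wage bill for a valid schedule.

Fri-AM can only be covered by Chen and Kahale, so that assignment is forced.
Fri-PM can only be covered by Chen and Kahale, so that assignment is forced.
Picking the cheapest available assistant for each shift independently would cost €246, but that ignores the shift limits.
An optimal schedule: Fri-AM→Chen+Kahale, Fri-PM→Chen+Kahale, Sat-AM→Nakamura, Sat-PM→Mendoza, Sun-AM→Nakamura, Sun-PM→Nakamura+Chen.
Total: 28 + 31 + 28 + 31 + 25 + 26 + 25 + 25 + 28 = €247.

€247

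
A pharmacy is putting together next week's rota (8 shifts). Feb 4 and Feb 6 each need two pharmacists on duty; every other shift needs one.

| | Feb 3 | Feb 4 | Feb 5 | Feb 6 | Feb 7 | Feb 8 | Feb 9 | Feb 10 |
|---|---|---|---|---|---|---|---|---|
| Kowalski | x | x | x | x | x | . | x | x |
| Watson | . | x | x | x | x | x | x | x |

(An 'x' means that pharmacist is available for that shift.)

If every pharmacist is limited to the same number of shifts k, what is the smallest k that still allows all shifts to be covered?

With 2 pharmacists and 10 worker-slots to fill, someone must work at least ⌈10/2⌉ = 5 shifts, so k ≥ 5.
k = 5 works: Feb 3→Kowalski, Feb 4→Kowalski+Watson, Feb 5→Kowalski, Feb 6→Kowalski+Watson, Feb 7→Kowalski, Feb 8→Watson, Feb 9→Watson, Feb 10→Watson.
Loads: Kowalski 5, Watson 5 — all ≤ 5.

5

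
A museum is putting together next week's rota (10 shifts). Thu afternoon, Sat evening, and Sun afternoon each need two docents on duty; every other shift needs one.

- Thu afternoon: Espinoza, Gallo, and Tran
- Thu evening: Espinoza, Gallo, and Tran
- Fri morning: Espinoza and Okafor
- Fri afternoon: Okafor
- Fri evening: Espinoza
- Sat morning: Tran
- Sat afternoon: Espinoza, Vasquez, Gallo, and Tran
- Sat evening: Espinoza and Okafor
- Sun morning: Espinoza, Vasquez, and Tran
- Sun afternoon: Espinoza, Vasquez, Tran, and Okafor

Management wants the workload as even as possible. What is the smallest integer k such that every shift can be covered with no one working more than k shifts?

With 5 docents and 13 worker-slots to fill, someone must work at least ⌈13/5⌉ = 3 shifts, so k ≥ 3.
k = 3 works: Thu afternoon→Gallo+Tran, Thu evening→Gallo, Fri morning→Espinoza, Fri afternoon→Okafor, Fri evening→Espinoza, Sat morning→Tran, Sat afternoon→Vasquez, Sat evening→Espinoza+Okafor, Sun morning→Vasquez, Sun afternoon→Vasquez+Tran.
Loads: Espinoza 3, Vasquez 3, Gallo 2, Tran 3, Okafor 2 — all ≤ 3.

3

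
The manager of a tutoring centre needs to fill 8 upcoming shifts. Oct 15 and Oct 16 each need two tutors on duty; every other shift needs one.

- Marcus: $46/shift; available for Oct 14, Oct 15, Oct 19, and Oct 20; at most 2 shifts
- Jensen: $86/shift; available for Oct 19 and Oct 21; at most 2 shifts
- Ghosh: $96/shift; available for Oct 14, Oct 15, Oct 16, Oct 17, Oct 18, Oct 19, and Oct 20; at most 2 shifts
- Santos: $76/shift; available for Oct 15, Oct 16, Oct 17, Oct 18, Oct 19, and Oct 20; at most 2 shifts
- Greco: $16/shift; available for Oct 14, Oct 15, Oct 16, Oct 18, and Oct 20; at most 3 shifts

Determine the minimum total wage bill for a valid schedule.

$560

Oct 21 can only be covered by Jensen, so that assignment is forced.
Picking the cheapest available tutor for each shift independently would cost $410, but that ignores the shift limits.
An optimal schedule: Oct 14→Greco, Oct 15→Marcus+Ghosh, Oct 16→Greco+Santos, Oct 17→Santos, Oct 18→Greco, Oct 19→Jensen, Oct 20→Marcus, Oct 21→Jensen.
Total: 16 + 46 + 96 + 16 + 76 + 76 + 16 + 86 + 46 + 86 = $560.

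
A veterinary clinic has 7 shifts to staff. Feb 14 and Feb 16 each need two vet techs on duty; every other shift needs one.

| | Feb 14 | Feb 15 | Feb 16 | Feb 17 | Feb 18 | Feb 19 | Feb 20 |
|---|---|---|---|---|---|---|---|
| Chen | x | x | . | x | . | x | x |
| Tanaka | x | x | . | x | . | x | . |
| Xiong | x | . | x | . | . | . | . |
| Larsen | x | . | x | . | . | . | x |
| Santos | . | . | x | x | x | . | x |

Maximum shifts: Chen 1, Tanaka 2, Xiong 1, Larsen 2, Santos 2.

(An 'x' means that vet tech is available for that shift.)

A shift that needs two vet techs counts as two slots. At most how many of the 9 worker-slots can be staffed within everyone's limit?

Total capacity across all vet techs is 1+2+1+2+2 = 8, and 9 slots are needed, so at most 8 can be filled.
An assignment achieving 8: Feb 14→Larsen, Feb 15→Chen, Feb 16→Xiong+Larsen, Feb 17→Tanaka, Feb 18→Santos, Feb 19→Tanaka, Feb 20→Santos.
Loads: Chen 1/1, Tanaka 2/2, Xiong 1/1, Larsen 2/2, Santos 2/2.

8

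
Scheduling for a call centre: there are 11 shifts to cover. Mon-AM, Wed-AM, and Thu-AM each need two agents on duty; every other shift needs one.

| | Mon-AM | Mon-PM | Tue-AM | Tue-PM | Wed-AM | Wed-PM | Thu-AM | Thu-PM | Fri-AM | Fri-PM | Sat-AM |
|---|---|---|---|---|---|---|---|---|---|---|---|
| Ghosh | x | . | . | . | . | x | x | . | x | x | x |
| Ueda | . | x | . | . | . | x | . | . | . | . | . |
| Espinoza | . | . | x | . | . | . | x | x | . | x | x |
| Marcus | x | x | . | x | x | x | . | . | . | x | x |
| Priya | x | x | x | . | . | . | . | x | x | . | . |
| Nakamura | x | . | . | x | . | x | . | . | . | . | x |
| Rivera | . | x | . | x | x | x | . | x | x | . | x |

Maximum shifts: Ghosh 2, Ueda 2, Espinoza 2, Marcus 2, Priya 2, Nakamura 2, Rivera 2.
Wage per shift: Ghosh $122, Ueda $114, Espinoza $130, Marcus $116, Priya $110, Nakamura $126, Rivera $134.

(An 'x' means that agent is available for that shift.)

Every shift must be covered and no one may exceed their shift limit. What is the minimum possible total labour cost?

$1704

Wed-AM can only be covered by Marcus and Rivera, so that assignment is forced.
Thu-AM can only be covered by Ghosh and Espinoza, so that assignment is forced.
Picking the cheapest available agent for each shift independently would cost $1630, but that ignores the shift limits.
An optimal schedule: Mon-AM→Priya+Nakamura, Mon-PM→Ueda, Tue-AM→Espinoza, Tue-PM→Marcus, Wed-AM→Marcus+Rivera, Wed-PM→Ueda, Thu-AM→Ghosh+Espinoza, Thu-PM→Priya, Fri-AM→Rivera, Fri-PM→Ghosh, Sat-AM→Nakamura.
Total: 110 + 126 + 114 + 130 + 116 + 116 + 134 + 114 + 122 + 130 + 110 + 134 + 122 + 126 = $1704.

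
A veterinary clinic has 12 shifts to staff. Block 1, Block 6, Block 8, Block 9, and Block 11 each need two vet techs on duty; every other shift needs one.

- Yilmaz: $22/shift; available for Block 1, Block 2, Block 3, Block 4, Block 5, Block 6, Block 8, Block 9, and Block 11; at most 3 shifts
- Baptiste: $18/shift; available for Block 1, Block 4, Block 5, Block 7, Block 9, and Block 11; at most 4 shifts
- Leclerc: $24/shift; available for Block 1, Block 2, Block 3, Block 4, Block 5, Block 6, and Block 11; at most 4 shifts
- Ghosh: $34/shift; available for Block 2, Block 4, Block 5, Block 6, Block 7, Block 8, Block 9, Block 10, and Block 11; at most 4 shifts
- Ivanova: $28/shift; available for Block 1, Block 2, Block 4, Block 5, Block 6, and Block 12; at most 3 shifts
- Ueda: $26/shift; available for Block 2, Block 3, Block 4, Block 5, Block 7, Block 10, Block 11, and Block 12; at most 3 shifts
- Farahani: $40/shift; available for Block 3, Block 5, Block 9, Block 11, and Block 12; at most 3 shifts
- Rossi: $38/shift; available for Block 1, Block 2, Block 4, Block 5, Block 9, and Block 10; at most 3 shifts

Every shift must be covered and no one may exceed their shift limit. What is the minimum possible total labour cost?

$402

Block 8 can only be covered by Yilmaz and Ghosh, so that assignment is forced.
Picking the cheapest available vet tech for each shift independently would cost $372, but that ignores the shift limits.
An optimal schedule: Block 1→Leclerc+Ivanova, Block 2→Leclerc, Block 3→Yilmaz, Block 4→Baptiste, Block 5→Baptiste, Block 6→Leclerc+Ivanova, Block 7→Baptiste, Block 8→Yilmaz+Ghosh, Block 9→Baptiste+Yilmaz, Block 10→Ueda, Block 11→Leclerc+Ueda, Block 12→Ueda.
Total: 24 + 28 + 24 + 22 + 18 + 18 + 24 + 28 + 18 + 22 + 34 + 18 + 22 + 26 + 24 + 26 + 26 = $402.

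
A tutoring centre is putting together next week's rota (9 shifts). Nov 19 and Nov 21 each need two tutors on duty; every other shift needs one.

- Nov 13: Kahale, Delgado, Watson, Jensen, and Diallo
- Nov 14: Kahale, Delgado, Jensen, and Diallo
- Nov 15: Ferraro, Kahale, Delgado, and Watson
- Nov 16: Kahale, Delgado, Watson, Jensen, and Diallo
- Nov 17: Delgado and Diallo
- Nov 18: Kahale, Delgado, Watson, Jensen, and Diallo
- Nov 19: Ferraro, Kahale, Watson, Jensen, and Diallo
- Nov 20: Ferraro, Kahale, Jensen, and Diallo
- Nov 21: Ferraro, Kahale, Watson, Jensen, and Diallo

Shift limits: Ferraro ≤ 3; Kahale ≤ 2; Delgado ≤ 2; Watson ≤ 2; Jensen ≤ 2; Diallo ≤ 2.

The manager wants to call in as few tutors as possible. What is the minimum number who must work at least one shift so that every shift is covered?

11 slots to fill and no one can take more than 3, so at least ⌈11/3⌉ = 4 tutors are needed.
Any 4 tutors together have capacity at most 3+2+2+2 = 9 < 11 slots, so 4 can never suffice.
Ferraro, Kahale, Delgado, Watson, and Jensen alone can cover everything: Nov 13→Kahale, Nov 14→Kahale, Nov 15→Ferraro, Nov 16→Delgado, Nov 17→Delgado, Nov 18→Watson, Nov 19→Ferraro+Jensen, Nov 20→Ferraro, Nov 21→Watson+Jensen.

5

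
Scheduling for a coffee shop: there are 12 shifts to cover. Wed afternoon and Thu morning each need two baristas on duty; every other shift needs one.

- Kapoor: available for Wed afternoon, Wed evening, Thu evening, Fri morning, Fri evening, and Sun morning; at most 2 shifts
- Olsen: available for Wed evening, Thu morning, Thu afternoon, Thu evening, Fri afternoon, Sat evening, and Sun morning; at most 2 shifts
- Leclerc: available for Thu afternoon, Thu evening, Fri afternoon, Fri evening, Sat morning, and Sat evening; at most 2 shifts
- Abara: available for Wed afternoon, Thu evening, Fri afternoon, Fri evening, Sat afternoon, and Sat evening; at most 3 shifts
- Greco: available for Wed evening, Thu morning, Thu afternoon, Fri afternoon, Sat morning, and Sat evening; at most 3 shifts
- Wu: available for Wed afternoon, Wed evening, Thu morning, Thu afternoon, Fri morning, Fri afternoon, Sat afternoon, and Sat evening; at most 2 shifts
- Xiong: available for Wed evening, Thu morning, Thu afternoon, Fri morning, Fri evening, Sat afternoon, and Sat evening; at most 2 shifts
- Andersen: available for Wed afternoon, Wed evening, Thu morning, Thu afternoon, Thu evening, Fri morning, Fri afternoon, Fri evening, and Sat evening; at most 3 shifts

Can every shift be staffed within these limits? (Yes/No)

One valid schedule: Wed afternoon→Abara+Wu, Wed evening→Olsen, Thu morning→Greco+Wu, Thu afternoon→Greco, Thu evening→Olsen, Fri morning→Kapoor, Fri afternoon→Abara, Fri evening→Leclerc, Sat morning→Leclerc, Sat afternoon→Abara, Sat evening→Greco, Sun morning→Kapoor.
Loads: Kapoor 2/2, Olsen 2/2, Leclerc 2/2, Abara 3/3, Greco 3/3, Wu 2/2, Xiong 0/2, Andersen 0/3 — all within limits.

Yes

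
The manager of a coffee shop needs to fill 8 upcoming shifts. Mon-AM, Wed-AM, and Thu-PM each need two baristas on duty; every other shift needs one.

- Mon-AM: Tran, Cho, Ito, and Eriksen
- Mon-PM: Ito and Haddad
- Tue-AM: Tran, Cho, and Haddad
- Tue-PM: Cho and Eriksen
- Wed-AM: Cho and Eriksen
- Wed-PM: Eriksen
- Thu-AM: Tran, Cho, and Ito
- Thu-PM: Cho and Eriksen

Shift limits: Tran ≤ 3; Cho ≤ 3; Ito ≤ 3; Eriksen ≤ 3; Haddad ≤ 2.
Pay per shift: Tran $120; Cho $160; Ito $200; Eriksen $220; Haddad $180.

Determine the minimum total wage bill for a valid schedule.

$1880

Wed-AM can only be covered by Cho and Eriksen, so that assignment is forced.
Wed-PM can only be covered by Eriksen, so that assignment is forced.
Thu-PM can only be covered by Cho and Eriksen, so that assignment is forced.
Picking the cheapest available barista for each shift independently would cost $1840, but that ignores the shift limits.
An optimal schedule: Mon-AM→Tran+Ito, Mon-PM→Haddad, Tue-AM→Tran, Tue-PM→Cho, Wed-AM→Cho+Eriksen, Wed-PM→Eriksen, Thu-AM→Tran, Thu-PM→Cho+Eriksen.
Total: 120 + 200 + 180 + 120 + 160 + 160 + 220 + 220 + 120 + 160 + 220 = $1880.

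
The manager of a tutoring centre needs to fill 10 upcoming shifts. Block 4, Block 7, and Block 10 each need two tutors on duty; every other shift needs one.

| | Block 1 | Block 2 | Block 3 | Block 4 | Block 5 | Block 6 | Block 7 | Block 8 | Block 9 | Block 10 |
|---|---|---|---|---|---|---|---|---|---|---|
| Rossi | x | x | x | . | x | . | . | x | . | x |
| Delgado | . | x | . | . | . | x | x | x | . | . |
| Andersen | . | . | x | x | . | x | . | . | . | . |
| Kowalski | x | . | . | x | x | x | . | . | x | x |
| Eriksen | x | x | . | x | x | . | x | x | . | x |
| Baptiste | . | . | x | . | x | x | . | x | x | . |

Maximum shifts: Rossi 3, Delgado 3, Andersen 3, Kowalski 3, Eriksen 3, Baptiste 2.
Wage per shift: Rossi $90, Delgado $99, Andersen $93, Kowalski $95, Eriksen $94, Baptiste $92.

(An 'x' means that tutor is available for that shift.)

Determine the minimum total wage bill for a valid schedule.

$1209

Block 7 can only be covered by Delgado and Eriksen, so that assignment is forced.
Picking the cheapest available tutor for each shift independently would cost $1198, but that ignores the shift limits.
An optimal schedule: Block 1→Rossi, Block 2→Rossi, Block 3→Andersen, Block 4→Andersen+Eriksen, Block 5→Kowalski, Block 6→Andersen, Block 7→Eriksen+Delgado, Block 8→Baptiste, Block 9→Baptiste, Block 10→Rossi+Eriksen.
Total: 90 + 90 + 93 + 93 + 94 + 95 + 93 + 94 + 99 + 92 + 92 + 90 + 94 = $1209.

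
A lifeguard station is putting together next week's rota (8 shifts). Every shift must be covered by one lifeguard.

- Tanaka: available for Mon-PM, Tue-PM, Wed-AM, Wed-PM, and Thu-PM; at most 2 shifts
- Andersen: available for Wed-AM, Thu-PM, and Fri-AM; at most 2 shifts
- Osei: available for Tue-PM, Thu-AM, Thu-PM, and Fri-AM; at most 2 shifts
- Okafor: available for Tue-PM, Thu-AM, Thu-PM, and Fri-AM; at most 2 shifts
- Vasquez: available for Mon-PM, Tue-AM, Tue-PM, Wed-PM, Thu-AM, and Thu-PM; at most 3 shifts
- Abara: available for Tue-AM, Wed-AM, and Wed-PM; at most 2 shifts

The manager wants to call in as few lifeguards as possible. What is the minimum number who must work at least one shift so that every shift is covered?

8 slots to fill and no one can take more than 3, so at least ⌈8/3⌉ = 3 lifeguards are needed.
Any 3 lifeguards together have capacity at most 3+2+2 = 7 < 8 slots, so 3 can never suffice.
Tanaka, Andersen, Osei, and Vasquez alone can cover everything: Mon-PM→Tanaka, Tue-AM→Vasquez, Tue-PM→Osei, Wed-AM→Tanaka, Wed-PM→Vasquez, Thu-AM→Osei, Thu-PM→Andersen, Fri-AM→Andersen.

4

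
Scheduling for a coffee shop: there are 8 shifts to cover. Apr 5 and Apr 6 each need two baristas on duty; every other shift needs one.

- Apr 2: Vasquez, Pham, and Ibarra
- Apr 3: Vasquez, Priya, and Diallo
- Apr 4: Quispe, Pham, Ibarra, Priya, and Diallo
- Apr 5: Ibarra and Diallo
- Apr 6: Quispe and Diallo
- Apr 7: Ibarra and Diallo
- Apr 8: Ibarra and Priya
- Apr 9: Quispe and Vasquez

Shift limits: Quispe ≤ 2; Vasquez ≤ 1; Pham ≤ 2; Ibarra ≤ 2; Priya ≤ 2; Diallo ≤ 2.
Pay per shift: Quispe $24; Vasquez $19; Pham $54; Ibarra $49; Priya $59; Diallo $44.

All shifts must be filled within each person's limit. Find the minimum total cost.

$420

Apr 5 can only be covered by Ibarra and Diallo, so that assignment is forced.
Apr 6 can only be covered by Quispe and Diallo, so that assignment is forced.
Picking the cheapest available barista for each shift independently would cost $335, but that ignores the shift limits.
An optimal schedule: Apr 2→Pham, Apr 3→Vasquez, Apr 4→Pham, Apr 5→Diallo+Ibarra, Apr 6→Quispe+Diallo, Apr 7→Ibarra, Apr 8→Priya, Apr 9→Quispe.
Total: 54 + 19 + 54 + 44 + 49 + 24 + 44 + 49 + 59 + 24 = $420.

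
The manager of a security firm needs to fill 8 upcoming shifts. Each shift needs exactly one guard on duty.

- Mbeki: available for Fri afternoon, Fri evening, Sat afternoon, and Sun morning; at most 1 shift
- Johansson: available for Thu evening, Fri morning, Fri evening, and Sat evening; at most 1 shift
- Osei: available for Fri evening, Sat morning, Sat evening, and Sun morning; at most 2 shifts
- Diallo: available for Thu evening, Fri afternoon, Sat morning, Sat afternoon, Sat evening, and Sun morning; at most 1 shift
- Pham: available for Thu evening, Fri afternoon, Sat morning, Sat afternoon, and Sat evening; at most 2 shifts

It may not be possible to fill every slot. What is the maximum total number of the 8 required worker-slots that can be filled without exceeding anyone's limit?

Total capacity across all guards is 1+1+2+1+2 = 7, and 8 slots are needed, so at most 7 can be filled.
An assignment achieving 7: Thu evening→Diallo, Fri morning→Johansson, Fri afternoon→Mbeki, Fri evening→Osei, Sat morning→Osei, Sat afternoon→Pham, Sat evening→Pham.
Loads: Mbeki 1/1, Johansson 1/1, Osei 2/2, Diallo 1/1, Pham 2/2.

7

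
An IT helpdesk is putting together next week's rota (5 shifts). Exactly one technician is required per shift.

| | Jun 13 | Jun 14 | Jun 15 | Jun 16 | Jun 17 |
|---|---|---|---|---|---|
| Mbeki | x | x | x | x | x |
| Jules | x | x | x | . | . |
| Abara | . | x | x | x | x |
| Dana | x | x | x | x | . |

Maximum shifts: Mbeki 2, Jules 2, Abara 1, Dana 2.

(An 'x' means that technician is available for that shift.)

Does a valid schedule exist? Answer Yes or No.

Yes

One valid schedule: Jun 13→Mbeki, Jun 14→Jules, Jun 15→Jules, Jun 16→Abara, Jun 17→Mbeki.
Loads: Mbeki 2/2, Jules 2/2, Abara 1/1, Dana 0/2 — all within limits.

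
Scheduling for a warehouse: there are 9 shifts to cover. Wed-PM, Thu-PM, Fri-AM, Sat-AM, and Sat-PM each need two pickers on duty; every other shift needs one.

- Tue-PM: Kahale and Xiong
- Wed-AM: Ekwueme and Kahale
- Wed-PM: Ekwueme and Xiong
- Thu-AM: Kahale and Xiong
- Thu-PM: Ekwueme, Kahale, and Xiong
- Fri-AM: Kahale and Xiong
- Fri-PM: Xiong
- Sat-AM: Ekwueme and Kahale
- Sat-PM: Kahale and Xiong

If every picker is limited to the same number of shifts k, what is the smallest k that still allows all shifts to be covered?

With 3 pickers and 14 worker-slots to fill, someone must work at least ⌈14/3⌉ = 5 shifts, so k ≥ 5.
k = 5 works: Tue-PM→Kahale, Wed-AM→Ekwueme, Wed-PM→Ekwueme+Xiong, Thu-AM→Kahale, Thu-PM→Ekwueme+Xiong, Fri-AM→Kahale+Xiong, Fri-PM→Xiong, Sat-AM→Ekwueme+Kahale, Sat-PM→Kahale+Xiong.
Loads: Ekwueme 4, Kahale 5, Xiong 5 — all ≤ 5.

5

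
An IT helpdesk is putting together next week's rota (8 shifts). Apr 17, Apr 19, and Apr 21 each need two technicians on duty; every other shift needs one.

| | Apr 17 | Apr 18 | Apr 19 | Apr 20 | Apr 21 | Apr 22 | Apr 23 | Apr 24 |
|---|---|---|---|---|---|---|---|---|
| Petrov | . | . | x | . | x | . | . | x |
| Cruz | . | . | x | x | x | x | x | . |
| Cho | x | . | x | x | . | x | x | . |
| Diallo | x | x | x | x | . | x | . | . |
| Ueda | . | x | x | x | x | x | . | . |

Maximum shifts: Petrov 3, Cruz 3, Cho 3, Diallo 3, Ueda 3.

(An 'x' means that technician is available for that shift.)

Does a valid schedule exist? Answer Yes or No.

Yes

Apr 17 can only be covered by Cho and Diallo, so that assignment is forced.
Apr 24 can only be covered by Petrov, so that assignment is forced.
One valid schedule: Apr 17→Cho+Diallo, Apr 18→Diallo, Apr 19→Petrov+Cho, Apr 20→Cruz, Apr 21→Petrov+Cruz, Apr 22→Cho, Apr 23→Cruz, Apr 24→Petrov.
Loads: Petrov 3/3, Cruz 3/3, Cho 3/3, Diallo 2/3, Ueda 0/3 — all within limits.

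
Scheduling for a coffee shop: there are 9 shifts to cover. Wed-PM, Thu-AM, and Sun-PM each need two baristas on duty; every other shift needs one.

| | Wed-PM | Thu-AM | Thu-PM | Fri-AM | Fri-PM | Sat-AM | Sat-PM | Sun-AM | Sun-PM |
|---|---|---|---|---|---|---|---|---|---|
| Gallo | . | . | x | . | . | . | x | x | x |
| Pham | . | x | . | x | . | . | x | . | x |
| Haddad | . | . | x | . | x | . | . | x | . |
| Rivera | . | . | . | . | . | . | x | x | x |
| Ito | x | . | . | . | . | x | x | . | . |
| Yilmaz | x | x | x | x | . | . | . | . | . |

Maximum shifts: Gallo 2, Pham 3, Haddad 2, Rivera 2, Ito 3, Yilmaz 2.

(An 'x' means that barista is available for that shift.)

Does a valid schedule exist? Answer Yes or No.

Wed-PM can only be covered by Ito and Yilmaz, so that assignment is forced.
Thu-AM can only be covered by Pham and Yilmaz, so that assignment is forced.
Fri-PM can only be covered by Haddad, so that assignment is forced.
One valid schedule: Wed-PM→Ito+Yilmaz, Thu-AM→Pham+Yilmaz, Thu-PM→Gallo, Fri-AM→Pham, Fri-PM→Haddad, Sat-AM→Ito, Sat-PM→Rivera, Sun-AM→Gallo, Sun-PM→Pham+Rivera.
Loads: Gallo 2/2, Pham 3/3, Haddad 1/2, Rivera 2/2, Ito 2/3, Yilmaz 2/2 — all within limits.

Yes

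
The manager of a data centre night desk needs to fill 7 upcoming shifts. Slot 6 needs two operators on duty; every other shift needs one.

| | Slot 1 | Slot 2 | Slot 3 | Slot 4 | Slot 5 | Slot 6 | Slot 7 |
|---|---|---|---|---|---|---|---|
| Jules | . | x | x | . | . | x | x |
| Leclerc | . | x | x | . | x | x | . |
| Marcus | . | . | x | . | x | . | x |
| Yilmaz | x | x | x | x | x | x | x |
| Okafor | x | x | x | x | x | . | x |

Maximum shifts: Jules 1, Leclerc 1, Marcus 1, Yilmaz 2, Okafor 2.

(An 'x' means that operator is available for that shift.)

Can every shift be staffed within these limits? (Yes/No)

No

Total capacity is 1+1+1+2+2 = 7 but 8 worker-slots are needed — infeasible.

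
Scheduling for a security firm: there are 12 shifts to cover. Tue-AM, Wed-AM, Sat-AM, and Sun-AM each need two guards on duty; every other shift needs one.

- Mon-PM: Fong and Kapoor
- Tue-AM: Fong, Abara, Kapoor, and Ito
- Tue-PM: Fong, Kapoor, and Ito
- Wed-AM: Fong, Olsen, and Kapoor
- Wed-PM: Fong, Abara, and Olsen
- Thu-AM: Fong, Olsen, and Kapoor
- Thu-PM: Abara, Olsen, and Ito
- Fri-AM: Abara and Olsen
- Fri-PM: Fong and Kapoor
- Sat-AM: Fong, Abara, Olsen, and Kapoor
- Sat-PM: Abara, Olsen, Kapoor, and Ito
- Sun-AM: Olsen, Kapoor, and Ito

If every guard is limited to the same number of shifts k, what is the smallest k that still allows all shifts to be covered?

With 5 guards and 16 worker-slots to fill, someone must work at least ⌈16/5⌉ = 4 shifts, so k ≥ 4.
k = 4 works: Mon-PM→Fong, Tue-AM→Kapoor+Ito, Tue-PM→Fong, Wed-AM→Fong+Olsen, Wed-PM→Abara, Thu-AM→Olsen, Thu-PM→Abara, Fri-AM→Abara, Fri-PM→Fong, Sat-AM→Olsen+Kapoor, Sat-PM→Abara, Sun-AM→Olsen+Kapoor.
Loads: Fong 4, Abara 4, Olsen 4, Kapoor 3, Ito 1 — all ≤ 4.

4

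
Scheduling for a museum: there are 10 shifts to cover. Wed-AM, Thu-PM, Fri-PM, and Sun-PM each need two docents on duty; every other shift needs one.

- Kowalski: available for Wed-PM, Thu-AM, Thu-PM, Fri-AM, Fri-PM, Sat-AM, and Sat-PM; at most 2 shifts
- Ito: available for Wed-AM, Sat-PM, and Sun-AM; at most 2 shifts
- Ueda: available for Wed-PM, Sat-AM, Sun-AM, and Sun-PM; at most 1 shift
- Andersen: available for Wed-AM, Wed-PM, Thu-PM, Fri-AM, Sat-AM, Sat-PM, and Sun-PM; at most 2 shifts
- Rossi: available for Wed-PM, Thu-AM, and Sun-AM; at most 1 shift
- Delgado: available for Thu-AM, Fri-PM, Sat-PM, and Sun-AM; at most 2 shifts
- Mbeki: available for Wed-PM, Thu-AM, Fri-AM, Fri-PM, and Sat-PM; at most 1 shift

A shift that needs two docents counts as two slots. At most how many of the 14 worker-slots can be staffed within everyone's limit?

11

Total capacity across all docents is 2+2+1+2+1+2+1 = 11, and 14 slots are needed, so at most 11 can be filled.
An assignment achieving 11: Wed-AM→Ito+Andersen, Thu-AM→Rossi, Thu-PM→Kowalski+Andersen, Fri-AM→Kowalski, Fri-PM→Delgado+Mbeki, Sat-PM→Delgado, Sun-AM→Ito, Sun-PM→Ueda.
Loads: Kowalski 2/2, Ito 2/2, Ueda 1/1, Andersen 2/2, Rossi 1/1, Delgado 2/2, Mbeki 1/1.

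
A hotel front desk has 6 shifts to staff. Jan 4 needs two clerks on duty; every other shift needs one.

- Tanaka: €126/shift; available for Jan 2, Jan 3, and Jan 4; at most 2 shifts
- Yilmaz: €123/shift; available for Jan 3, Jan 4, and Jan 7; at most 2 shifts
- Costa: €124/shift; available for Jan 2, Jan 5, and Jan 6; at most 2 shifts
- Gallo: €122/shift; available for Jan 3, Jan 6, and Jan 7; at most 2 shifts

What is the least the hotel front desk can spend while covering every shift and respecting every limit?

Jan 4 can only be covered by Tanaka and Yilmaz, so that assignment is forced.
Jan 5 can only be covered by Costa, so that assignment is forced.
Picking the cheapest available clerk for each shift independently would cost €863, but that ignores the shift limits.
An optimal schedule: Jan 2→Costa, Jan 3→Yilmaz, Jan 4→Yilmaz+Tanaka, Jan 5→Costa, Jan 6→Gallo, Jan 7→Gallo.
Total: 124 + 123 + 123 + 126 + 124 + 122 + 122 = €864.

€864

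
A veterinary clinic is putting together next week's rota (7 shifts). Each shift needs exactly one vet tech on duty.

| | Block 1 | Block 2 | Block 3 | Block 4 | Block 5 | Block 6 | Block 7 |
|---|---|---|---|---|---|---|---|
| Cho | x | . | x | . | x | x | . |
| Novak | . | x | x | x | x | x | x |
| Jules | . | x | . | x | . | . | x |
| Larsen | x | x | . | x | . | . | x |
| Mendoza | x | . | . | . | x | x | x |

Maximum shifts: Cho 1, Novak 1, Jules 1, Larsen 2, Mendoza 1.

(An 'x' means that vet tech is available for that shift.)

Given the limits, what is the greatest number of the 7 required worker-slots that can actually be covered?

6

Total capacity across all vet techs is 1+1+1+2+1 = 6, and 7 slots are needed, so at most 6 can be filled.
An assignment achieving 6: Block 1→Larsen, Block 2→Novak, Block 3→Cho, Block 4→Jules, Block 5→Mendoza, Block 7→Larsen.
Loads: Cho 1/1, Novak 1/1, Jules 1/1, Larsen 2/2, Mendoza 1/1.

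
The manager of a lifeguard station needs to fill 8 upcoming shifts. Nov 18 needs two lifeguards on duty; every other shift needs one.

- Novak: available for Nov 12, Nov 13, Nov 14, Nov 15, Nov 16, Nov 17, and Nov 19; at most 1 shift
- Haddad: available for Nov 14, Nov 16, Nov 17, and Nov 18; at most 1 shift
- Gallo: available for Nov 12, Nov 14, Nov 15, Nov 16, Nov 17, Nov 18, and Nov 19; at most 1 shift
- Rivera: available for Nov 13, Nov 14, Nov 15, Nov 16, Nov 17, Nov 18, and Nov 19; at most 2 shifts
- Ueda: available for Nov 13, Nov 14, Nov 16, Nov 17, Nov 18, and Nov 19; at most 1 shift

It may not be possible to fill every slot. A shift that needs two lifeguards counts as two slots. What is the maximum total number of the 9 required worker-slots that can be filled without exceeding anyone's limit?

6

Total capacity across all lifeguards is 1+1+1+2+1 = 6, and 9 slots are needed, so at most 6 can be filled.
An assignment achieving 6: Nov 12→Novak, Nov 13→Rivera, Nov 15→Gallo, Nov 18→Haddad+Rivera, Nov 19→Ueda.
Loads: Novak 1/1, Haddad 1/1, Gallo 1/1, Rivera 2/2, Ueda 1/1.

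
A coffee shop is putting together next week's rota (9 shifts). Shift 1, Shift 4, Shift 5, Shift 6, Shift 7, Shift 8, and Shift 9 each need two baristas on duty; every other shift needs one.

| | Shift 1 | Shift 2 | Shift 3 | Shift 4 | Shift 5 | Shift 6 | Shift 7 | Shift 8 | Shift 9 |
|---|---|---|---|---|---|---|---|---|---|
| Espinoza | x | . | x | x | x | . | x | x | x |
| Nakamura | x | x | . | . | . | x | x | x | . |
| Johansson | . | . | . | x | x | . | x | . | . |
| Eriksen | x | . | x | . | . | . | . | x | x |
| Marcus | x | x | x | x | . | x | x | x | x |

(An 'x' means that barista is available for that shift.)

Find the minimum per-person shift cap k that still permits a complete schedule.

4

With 5 baristas and 16 worker-slots to fill, someone must work at least ⌈16/5⌉ = 4 shifts, so k ≥ 4.
k = 4 works: Shift 1→Nakamura+Eriksen, Shift 2→Nakamura, Shift 3→Espinoza, Shift 4→Espinoza+Johansson, Shift 5→Espinoza+Johansson, Shift 6→Nakamura+Marcus, Shift 7→Nakamura+Johansson, Shift 8→Eriksen+Marcus, Shift 9→Espinoza+Eriksen.
Loads: Espinoza 4, Nakamura 4, Johansson 3, Eriksen 3, Marcus 2 — all ≤ 4.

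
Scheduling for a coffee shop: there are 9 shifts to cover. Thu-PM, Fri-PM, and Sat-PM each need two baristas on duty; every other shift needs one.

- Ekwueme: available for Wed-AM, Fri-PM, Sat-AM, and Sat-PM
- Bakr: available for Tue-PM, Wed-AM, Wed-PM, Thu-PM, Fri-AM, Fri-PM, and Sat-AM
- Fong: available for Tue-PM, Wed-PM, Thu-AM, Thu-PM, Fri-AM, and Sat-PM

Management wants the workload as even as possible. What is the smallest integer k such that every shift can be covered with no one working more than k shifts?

With 3 baristas and 12 worker-slots to fill, someone must work at least ⌈12/3⌉ = 4 shifts, so k ≥ 4.
k = 4 works: Tue-PM→Bakr, Wed-AM→Ekwueme, Wed-PM→Bakr, Thu-AM→Fong, Thu-PM→Bakr+Fong, Fri-AM→Fong, Fri-PM→Ekwueme+Bakr, Sat-AM→Ekwueme, Sat-PM→Ekwueme+Fong.
Loads: Ekwueme 4, Bakr 4, Fong 4 — all ≤ 4.

4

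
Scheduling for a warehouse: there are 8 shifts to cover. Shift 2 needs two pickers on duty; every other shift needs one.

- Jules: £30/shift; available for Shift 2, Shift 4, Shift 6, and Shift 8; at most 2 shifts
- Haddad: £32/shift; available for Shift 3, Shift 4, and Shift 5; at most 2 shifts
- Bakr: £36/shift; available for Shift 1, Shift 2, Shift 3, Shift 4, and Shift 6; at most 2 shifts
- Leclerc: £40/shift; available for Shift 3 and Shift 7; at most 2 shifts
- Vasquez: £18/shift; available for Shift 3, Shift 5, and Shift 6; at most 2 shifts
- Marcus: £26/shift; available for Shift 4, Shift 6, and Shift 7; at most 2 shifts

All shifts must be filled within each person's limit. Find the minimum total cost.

Shift 1 can only be covered by Bakr, so that assignment is forced.
Shift 2 can only be covered by Jules and Bakr, so that assignment is forced.
Shift 8 can only be covered by Jules, so that assignment is forced.
Picking the cheapest available picker for each shift independently would cost £238, but that ignores the shift limits.
An optimal schedule: Shift 1→Bakr, Shift 2→Jules+Bakr, Shift 3→Vasquez, Shift 4→Haddad, Shift 5→Vasquez, Shift 6→Marcus, Shift 7→Marcus, Shift 8→Jules.
Total: 36 + 30 + 36 + 18 + 32 + 18 + 26 + 26 + 30 = £252.

£252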